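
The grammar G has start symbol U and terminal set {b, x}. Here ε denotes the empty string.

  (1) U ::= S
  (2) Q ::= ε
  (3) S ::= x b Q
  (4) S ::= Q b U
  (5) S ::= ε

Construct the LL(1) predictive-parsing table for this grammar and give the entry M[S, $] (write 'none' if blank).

FIRST(Q): from Q::=ε we get {ε}. So FIRST(Q) = {ε}.
FIRST(S): from S::=x b Q we get {x}; from S::=Q b U we get {b}; from S::=ε we get {ε}. So FIRST(S) = {ε, b, x}.
FIRST(U): from U::=S we get {ε, b, x}. So FIRST(U) = {ε, b, x}.
FOLLOW(U) includes $ since U is the start symbol.
FOLLOW(U): in S::=Q b U, the suffix after U is empty, so FOLLOW(U) ⊇ FOLLOW(S) = {$}. Thus FOLLOW(U) = {$}.
FOLLOW(S): in U::=S, the suffix after S is empty, so FOLLOW(S) ⊇ FOLLOW(U) = {$}. Thus FOLLOW(S) = {$}.
For S ::= x b Q: FIRST(x b Q) = {x}, so it goes in M[S, t] for t ∈ {x}.
For S ::= Q b U: FIRST(Q b U) = {b}, so it goes in M[S, t] for t ∈ {b}.
For S ::= ε: FIRST(ε) = {ε}, so it goes in M[S, t] for t ∈ {}; since ε ∈ FIRST, also for every t ∈ FOLLOW(S) = {$}.

S ::= ε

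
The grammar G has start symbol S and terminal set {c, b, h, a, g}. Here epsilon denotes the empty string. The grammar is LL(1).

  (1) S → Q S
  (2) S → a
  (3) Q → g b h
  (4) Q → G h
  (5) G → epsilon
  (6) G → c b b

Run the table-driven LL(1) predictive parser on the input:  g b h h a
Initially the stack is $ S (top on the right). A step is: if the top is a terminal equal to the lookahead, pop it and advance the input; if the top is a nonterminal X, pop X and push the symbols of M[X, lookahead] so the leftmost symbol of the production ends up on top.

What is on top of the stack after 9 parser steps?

     Stack      Input        Action
  1  $ S        g b h h a $  expand S → Q S
  2  $ S Q      g b h h a $  expand Q → g b h
  3  $ S h b g  g b h h a $  match g
  4  $ S h b    b h h a $    match b
  5  $ S h      h h a $      match h
  6  $ S        h a $        expand S → Q S
  7  $ S Q      h a $        expand Q → G h
  8  $ S h G    h a $        expand G → epsilon
  9  $ S h      h a $        match h
Stack after step 9: $ S (top = S).

S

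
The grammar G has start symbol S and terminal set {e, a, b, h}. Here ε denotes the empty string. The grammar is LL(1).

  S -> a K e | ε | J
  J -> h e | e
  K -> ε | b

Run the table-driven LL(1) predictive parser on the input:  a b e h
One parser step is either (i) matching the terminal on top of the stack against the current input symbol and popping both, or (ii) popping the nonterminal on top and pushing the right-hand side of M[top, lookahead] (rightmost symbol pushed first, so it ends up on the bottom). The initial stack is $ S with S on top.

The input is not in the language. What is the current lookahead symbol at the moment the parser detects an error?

step 1: stack=$ S  input=a b e h $  — expand S -> a K e
step 2: stack=$ e K a  input=a b e h $  — match a
step 3: stack=$ e K  input=b e h $  — expand K -> b
step 4: stack=$ e b  input=b e h $  — match b
step 5: stack=$ e  input=e h $  — match e
step 6: stack=$  input=h $  — error: stack empty but input remains

h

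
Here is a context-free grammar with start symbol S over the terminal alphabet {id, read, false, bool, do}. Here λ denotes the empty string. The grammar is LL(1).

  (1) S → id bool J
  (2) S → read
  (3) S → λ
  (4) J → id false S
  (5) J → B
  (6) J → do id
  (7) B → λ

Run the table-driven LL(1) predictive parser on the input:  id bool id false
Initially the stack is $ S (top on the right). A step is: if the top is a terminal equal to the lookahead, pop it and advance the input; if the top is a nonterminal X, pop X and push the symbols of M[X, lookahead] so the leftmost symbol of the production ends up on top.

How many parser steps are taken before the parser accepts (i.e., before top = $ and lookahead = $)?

     Stack         Input               Action
  1  $ S           id bool id false $  expand S → id bool J
  2  $ J bool id   id bool id false $  match id
  3  $ J bool      bool id false $     match bool
  4  $ J           id false $          expand J → id false S
  5  $ S false id  id false $          match id
  6  $ S false     false $             match false
  7  $ S           $                   expand S → λ
Accept reached after 7 steps.

7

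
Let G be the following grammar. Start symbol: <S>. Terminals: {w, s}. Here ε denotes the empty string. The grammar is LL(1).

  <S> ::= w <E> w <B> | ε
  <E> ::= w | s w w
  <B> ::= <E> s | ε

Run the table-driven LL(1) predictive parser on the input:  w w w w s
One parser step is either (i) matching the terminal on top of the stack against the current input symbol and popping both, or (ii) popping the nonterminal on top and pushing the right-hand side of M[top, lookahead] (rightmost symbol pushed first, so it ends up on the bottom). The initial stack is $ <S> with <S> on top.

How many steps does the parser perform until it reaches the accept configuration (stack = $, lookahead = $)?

9

     Stack          Input        Action
  1  $ <S>          w w w w s $  expand <S> ::= w <E> w <B>
  2  $ <B> w <E> w  w w w w s $  match w
  3  $ <B> w <E>    w w w s $    expand <E> ::= w
  4  $ <B> w w      w w w s $    match w
  5  $ <B> w        w w s $      match w
  6  $ <B>          w s $        expand <B> ::= <E> s
  7  $ s <E>        w s $        expand <E> ::= w
  8  $ s w          w s $        match w
  9  $ s            s $          match s
Accept reached after 9 steps.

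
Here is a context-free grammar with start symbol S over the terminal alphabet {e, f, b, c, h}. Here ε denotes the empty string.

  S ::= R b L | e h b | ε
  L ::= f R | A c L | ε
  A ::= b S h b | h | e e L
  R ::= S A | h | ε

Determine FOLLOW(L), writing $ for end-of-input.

{$, b, c, e, h}

FIRST(A) = {b, e, h}
FIRST(L) = {ε, b, e, f, h}  (via A c L)
FIRST(S) = {ε, b, e, h}  (via R b L)
FIRST(R) = {ε, b, e, h}  (via S A)
FOLLOW(S) includes $ since S is the start symbol.
FOLLOW(S): in A::=b S h b, S is followed by h b with FIRST {h}; in R::=S A, S is followed by A with FIRST {b, e, h}. Thus FOLLOW(S) = {$, b, e, h}.
FOLLOW(L): in S::=R b L, the suffix after L is empty, so FOLLOW(L) ⊇ FOLLOW(S) = {$, b, e, h}; in L::=A c L, the suffix after L is empty (adds nothing new); in A::=e e L, the suffix after L is empty, so FOLLOW(L) ⊇ FOLLOW(A) = {$, b, c, e, h}. Thus FOLLOW(L) = {$, b, c, e, h}.
FOLLOW(R): in S::=R b L, R is followed by b L with FIRST {b}; in L::=f R, the suffix after R is empty, so FOLLOW(R) ⊇ FOLLOW(L) = {$, b, c, e, h}. Thus FOLLOW(R) = {$, b, c, e, h}.
FOLLOW(A): in L::=A c L, A is followed by c L with FIRST {c}; in R::=S A, the suffix after A is empty, so FOLLOW(A) ⊇ FOLLOW(R) = {$, b, c, e, h}. Thus FOLLOW(A) = {$, b, c, e, h}.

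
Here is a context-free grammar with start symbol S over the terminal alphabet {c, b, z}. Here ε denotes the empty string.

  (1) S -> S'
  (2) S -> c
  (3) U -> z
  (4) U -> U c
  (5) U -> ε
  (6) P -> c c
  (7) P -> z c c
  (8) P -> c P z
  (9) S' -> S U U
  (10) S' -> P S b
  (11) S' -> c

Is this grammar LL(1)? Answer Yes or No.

No

FIRST(S) = {c, z}
FIRST(U) = {ε, c, z}
FIRST(P) = {c, z}
FIRST(S') = {c, z}
FOLLOW(S) = {$, b, c, z}
FOLLOW(U) = {$, b, c, z}
FOLLOW(P) = {c, z}
FOLLOW(S') = {$, b, c, z}
Cell M[P, c] receives both P -> c c and P -> c P z — the grammar is not LL(1).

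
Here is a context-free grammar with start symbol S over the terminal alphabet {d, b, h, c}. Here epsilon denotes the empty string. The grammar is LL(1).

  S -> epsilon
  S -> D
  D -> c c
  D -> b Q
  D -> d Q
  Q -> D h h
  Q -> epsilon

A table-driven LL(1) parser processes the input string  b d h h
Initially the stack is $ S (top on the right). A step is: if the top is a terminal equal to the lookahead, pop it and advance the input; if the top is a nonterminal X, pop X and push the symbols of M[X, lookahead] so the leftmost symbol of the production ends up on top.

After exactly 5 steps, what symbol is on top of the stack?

     Stack    Input      Action
  1  $ S      b d h h $  expand S -> D
  2  $ D      b d h h $  expand D -> b Q
  3  $ Q b    b d h h $  match b
  4  $ Q      d h h $    expand Q -> D h h
  5  $ h h D  d h h $    expand D -> d Q
Stack after step 5: $ h h Q d (top = d).

d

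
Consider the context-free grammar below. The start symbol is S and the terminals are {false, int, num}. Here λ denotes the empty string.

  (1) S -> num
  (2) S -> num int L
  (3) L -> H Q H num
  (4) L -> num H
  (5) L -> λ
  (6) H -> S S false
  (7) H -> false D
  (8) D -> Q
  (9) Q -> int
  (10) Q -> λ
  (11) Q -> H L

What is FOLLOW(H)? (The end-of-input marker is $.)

{$, false, int, num}

FIRST(S): from S->num we get {num}; from S->num int L we get {num}. So FIRST(S) = {num}.
FIRST(H): from H->S S false we get {num}; from H->false D we get {false}. So FIRST(H) = {false, num}.
FIRST(L): from L->H Q H num we get {false, num}; from L->num H we get {num}; from L->λ we get {λ}. So FIRST(L) = {λ, false, num}.
FIRST(Q): from Q->int we get {int}; from Q->λ we get {λ}; from Q->H L we get {false, num}. So FIRST(Q) = {λ, false, int, num}.
FIRST(D): from D->Q we get {λ, false, int, num}. So FIRST(D) = {λ, false, int, num}.
FOLLOW(S) includes $ since S is the start symbol.
FOLLOW(S): in H->S S false (occurrence 1), S is followed by S false with FIRST {num}; in H->S S false (occurrence 2), S is followed by false with FIRST {false}. Thus FOLLOW(S) = {$, false, num}.
FOLLOW(L): in S->num int L, the suffix after L is empty, so FOLLOW(L) ⊇ FOLLOW(S) = {$, false, num}; in Q->H L, the suffix after L is empty, so FOLLOW(L) ⊇ FOLLOW(Q) = {$, false, int, num}. Thus FOLLOW(L) = {$, false, int, num}.
FOLLOW(H): in L->H Q H num (occurrence 1), H is followed by Q H num with FIRST {false, int, num}; in L->H Q H num (occurrence 2), H is followed by num with FIRST {num}; in L->num H, the suffix after H is empty, so FOLLOW(H) ⊇ FOLLOW(L) = {$, false, int, num}; in Q->H L, H is followed by L with FIRST {λ, false, num}; in Q->H L, the suffix after H is nullable, so FOLLOW(H) ⊇ FOLLOW(Q) = {$, false, int, num}. Thus FOLLOW(H) = {$, false, int, num}.
FOLLOW(D): in H->false D, the suffix after D is empty, so FOLLOW(D) ⊇ FOLLOW(H) = {$, false, int, num}. Thus FOLLOW(D) = {$, false, int, num}.
FOLLOW(Q): in L->H Q H num, Q is followed by H num with FIRST {false, num}; in D->Q, the suffix after Q is empty, so FOLLOW(Q) ⊇ FOLLOW(D) = {$, false, int, num}. Thus FOLLOW(Q) = {$, false, int, num}.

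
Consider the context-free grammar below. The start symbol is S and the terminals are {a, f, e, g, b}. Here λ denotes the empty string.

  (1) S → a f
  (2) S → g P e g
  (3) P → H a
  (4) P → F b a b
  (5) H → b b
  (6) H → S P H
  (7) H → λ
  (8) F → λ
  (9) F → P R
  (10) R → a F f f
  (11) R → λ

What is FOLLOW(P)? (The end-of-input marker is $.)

FIRST(S): from S→a f we get {a}; from S→g P e g we get {g}. So FIRST(S) = {a, g}.
FIRST(R): from R→a F f f we get {a}; from R→λ we get {λ}. So FIRST(R) = {λ, a}.
FIRST(H): from H→b b we get {b}; from H→S P H we get {a, g}; from H→λ we get {λ}. So FIRST(H) = {λ, a, b, g}.
FIRST(P): from P→H a we get {a, b, g}; from P→F b a b we get {a, b, g}. So FIRST(P) = {a, b, g}.
FIRST(F): from F→λ we get {λ}; from F→P R we get {a, b, g}. So FIRST(F) = {λ, a, b, g}.
FOLLOW(S) includes $ since S is the start symbol.
FOLLOW(S): in H→S P H, S is followed by P H with FIRST {a, b, g}. Thus FOLLOW(S) = {$, a, b, g}.
FOLLOW(H): in P→H a, H is followed by a with FIRST {a}; in H→S P H, the suffix after H is empty (adds nothing new). Thus FOLLOW(H) = {a}.
FOLLOW(F): in P→F b a b, F is followed by b a b with FIRST {b}; in R→a F f f, F is followed by f f with FIRST {f}. Thus FOLLOW(F) = {b, f}.
FOLLOW(P): in S→g P e g, P is followed by e g with FIRST {e}; in H→S P H, P is followed by H with FIRST {λ, a, b, g}; in H→S P H, the suffix after P is nullable, so FOLLOW(P) ⊇ FOLLOW(H) = {a}; in F→P R, P is followed by R with FIRST {λ, a}; in F→P R, the suffix after P is nullable, so FOLLOW(P) ⊇ FOLLOW(F) = {b, f}. Thus FOLLOW(P) = {a, b, e, f, g}.
FOLLOW(R): in F→P R, the suffix after R is empty, so FOLLOW(R) ⊇ FOLLOW(F) = {b, f}. Thus FOLLOW(R) = {b, f}.

{a, b, e, f, g}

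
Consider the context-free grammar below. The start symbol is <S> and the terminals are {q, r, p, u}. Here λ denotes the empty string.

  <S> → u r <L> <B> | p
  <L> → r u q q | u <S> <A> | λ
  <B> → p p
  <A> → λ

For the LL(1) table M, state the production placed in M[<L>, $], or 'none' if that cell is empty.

FIRST(<S>) = {p, u}
FIRST(<L>) = {λ, r, u}
FIRST(<B>) = {p}
FIRST(<A>) = {λ}
FOLLOW(<S>) includes $ since <S> is the start symbol.
FOLLOW(<L>): in <S>→u r <L> <B>, <L> is followed by <B> with FIRST {p}. Thus FOLLOW(<L>) = {p}.
For <L> → r u q q: FIRST(r u q q) = {r}, so it goes in M[<L>, t] for t ∈ {r}.
For <L> → u <S> <A>: FIRST(u <S> <A>) = {u}, so it goes in M[<L>, t] for t ∈ {u}.
For <L> → λ: FIRST(λ) = {λ}, so it goes in M[<L>, t] for t ∈ {}; since λ ∈ FIRST, also for every t ∈ FOLLOW(<L>) = {p}.
None of these place a production in M[<L>, $].

none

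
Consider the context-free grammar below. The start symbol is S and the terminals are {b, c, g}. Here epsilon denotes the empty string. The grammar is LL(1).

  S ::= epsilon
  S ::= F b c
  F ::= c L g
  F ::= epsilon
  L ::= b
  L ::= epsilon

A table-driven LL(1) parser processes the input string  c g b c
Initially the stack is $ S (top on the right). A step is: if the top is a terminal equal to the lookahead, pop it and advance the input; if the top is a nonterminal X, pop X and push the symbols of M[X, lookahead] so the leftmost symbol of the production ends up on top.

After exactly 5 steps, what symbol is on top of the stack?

b

     Stack        Input      Action
  1  $ S          c g b c $  expand S ::= F b c
  2  $ c b F      c g b c $  expand F ::= c L g
  3  $ c b g L c  c g b c $  match c
  4  $ c b g L    g b c $    expand L ::= epsilon
  5  $ c b g      g b c $    match g
Stack after step 5: $ c b (top = b).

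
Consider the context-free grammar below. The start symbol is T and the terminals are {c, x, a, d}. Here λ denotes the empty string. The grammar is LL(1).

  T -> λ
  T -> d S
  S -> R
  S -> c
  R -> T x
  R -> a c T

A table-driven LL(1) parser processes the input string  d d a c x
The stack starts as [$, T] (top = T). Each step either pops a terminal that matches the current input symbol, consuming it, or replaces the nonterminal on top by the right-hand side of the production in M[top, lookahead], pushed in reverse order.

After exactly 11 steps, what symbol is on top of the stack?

step 1: stack=$ T  input=d d a c x $  — expand T -> d S
step 2: stack=$ S d  input=d d a c x $  — match d
step 3: stack=$ S  input=d a c x $  — expand S -> R
step 4: stack=$ R  input=d a c x $  — expand R -> T x
step 5: stack=$ x T  input=d a c x $  — expand T -> d S
step 6: stack=$ x S d  input=d a c x $  — match d
step 7: stack=$ x S  input=a c x $  — expand S -> R
step 8: stack=$ x R  input=a c x $  — expand R -> a c T
step 9: stack=$ x T c a  input=a c x $  — match a
step 10: stack=$ x T c  input=c x $  — match c
step 11: stack=$ x T  input=x $  — expand T -> λ
Stack after step 11: $ x (top = x).

x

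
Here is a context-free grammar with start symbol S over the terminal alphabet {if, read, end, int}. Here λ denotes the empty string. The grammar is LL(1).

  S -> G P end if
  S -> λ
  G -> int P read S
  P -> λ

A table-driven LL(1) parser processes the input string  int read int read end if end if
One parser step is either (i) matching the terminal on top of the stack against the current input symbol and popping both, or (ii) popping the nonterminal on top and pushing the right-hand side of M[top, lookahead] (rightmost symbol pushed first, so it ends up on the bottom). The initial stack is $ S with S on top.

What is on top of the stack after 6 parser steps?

step 1: stack=$ S  input=int read int read end if end if $  — expand S -> G P end if
step 2: stack=$ if end P G  input=int read int read end if end if $  — expand G -> int P read S
step 3: stack=$ if end P S read P int  input=int read int read end if end if $  — match int
step 4: stack=$ if end P S read P  input=read int read end if end if $  — expand P -> λ
step 5: stack=$ if end P S read  input=read int read end if end if $  — match read
step 6: stack=$ if end P S  input=int read end if end if $  — expand S -> G P end if
Stack after step 6: $ if end P if end P G (top = G).

G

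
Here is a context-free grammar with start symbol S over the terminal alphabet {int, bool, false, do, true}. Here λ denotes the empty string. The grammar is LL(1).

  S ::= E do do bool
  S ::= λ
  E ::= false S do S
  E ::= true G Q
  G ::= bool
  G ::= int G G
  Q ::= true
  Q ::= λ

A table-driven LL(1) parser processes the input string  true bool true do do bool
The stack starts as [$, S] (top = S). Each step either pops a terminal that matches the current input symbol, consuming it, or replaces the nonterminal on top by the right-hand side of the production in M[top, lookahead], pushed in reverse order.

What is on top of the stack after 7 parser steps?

do

     Stack                  Input                        Action
  1  $ S                    true bool true do do bool $  expand S ::= E do do bool
  2  $ bool do do E         true bool true do do bool $  expand E ::= true G Q
  3  $ bool do do Q G true  true bool true do do bool $  match true
  4  $ bool do do Q G       bool true do do bool $       expand G ::= bool
  5  $ bool do do Q bool    bool true do do bool $       match bool
  6  $ bool do do Q         true do do bool $            expand Q ::= true
  7  $ bool do do true      true do do bool $            match true
Stack after step 7: $ bool do do (top = do).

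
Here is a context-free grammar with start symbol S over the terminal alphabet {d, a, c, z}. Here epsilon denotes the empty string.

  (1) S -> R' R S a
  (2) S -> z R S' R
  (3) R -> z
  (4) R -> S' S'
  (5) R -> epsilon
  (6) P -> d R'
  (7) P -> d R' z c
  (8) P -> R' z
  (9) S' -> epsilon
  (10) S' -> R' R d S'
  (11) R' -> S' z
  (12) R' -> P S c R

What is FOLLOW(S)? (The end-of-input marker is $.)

{$, a, c}

FIRST(S) = {d, z}  (via R' R S a)
FIRST(R) = {epsilon, d, z}  (via S' S')
FIRST(P) = {d, z}  (via R' z)
FIRST(S') = {epsilon, d, z}  (via R' R d S')
FIRST(R') = {d, z}  (via S' z, P S c R)
FOLLOW(S) includes $ since S is the start symbol.
FOLLOW(S): in S->R' R S a, S is followed by a with FIRST {a}; in R'->P S c R, S is followed by c R with FIRST {c}. Thus FOLLOW(S) = {$, a, c}.
FOLLOW(P): in R'->P S c R, P is followed by S c R with FIRST {d, z}. Thus FOLLOW(P) = {d, z}.
FOLLOW(R'): in S->R' R S a, R' is followed by R S a with FIRST {d, z}; in P->d R', the suffix after R' is empty, so FOLLOW(R') ⊇ FOLLOW(P) = {d, z}; in P->d R' z c, R' is followed by z c with FIRST {z}; in P->R' z, R' is followed by z with FIRST {z}; in S'->R' R d S', R' is followed by R d S' with FIRST {d, z}. Thus FOLLOW(R') = {d, z}.
FOLLOW(R): in S->R' R S a, R is followed by S a with FIRST {d, z}; in S->z R S' R (occurrence 1), R is followed by S' R with FIRST {epsilon, d, z}; in S->z R S' R (occurrence 1), the suffix after R is nullable, so FOLLOW(R) ⊇ FOLLOW(S) = {$, a, c}; in S->z R S' R (occurrence 2), the suffix after R is empty, so FOLLOW(R) ⊇ FOLLOW(S) = {$, a, c}; in S'->R' R d S', R is followed by d S' with FIRST {d}; in R'->P S c R, the suffix after R is empty, so FOLLOW(R) ⊇ FOLLOW(R') = {d, z}. Thus FOLLOW(R) = {$, a, c, d, z}.
FOLLOW(S'): in S->z R S' R, S' is followed by R with FIRST {epsilon, d, z}; in S->z R S' R, the suffix after S' is nullable, so FOLLOW(S') ⊇ FOLLOW(S) = {$, a, c}; in R->S' S' (occurrence 1), S' is followed by S' with FIRST {epsilon, d, z}; in R->S' S' (occurrence 1), the suffix after S' is nullable, so FOLLOW(S') ⊇ FOLLOW(R) = {$, a, c, d, z}; in R->S' S' (occurrence 2), the suffix after S' is empty, so FOLLOW(S') ⊇ FOLLOW(R) = {$, a, c, d, z}; in S'->R' R d S', the suffix after S' is empty (adds nothing new); in R'->S' z, S' is followed by z with FIRST {z}. Thus FOLLOW(S') = {$, a, c, d, z}.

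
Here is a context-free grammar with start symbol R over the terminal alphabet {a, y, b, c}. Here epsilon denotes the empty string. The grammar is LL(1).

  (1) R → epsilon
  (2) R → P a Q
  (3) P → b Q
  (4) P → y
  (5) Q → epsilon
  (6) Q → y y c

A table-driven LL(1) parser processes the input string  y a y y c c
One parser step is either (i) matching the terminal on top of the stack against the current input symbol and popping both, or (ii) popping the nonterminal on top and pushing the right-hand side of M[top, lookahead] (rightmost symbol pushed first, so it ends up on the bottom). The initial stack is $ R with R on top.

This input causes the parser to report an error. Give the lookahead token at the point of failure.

step 1: stack=$ R  input=y a y y c c $  — expand R → P a Q
step 2: stack=$ Q a P  input=y a y y c c $  — expand P → y
step 3: stack=$ Q a y  input=y a y y c c $  — match y
step 4: stack=$ Q a  input=a y y c c $  — match a
step 5: stack=$ Q  input=y y c c $  — expand Q → y y c
step 6: stack=$ c y y  input=y y c c $  — match y
step 7: stack=$ c y  input=y c c $  — match y
step 8: stack=$ c  input=c c $  — match c
step 9: stack=$  input=c $  — error: stack empty but input remains

c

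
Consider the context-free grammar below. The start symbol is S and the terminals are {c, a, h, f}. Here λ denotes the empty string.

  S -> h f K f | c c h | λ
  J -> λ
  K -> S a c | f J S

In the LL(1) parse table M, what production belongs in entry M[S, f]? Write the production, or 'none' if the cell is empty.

FIRST(S) = {λ, c, h}
FIRST(J) = {λ}
FIRST(K) = {a, c, f, h}  (via S a c)
FOLLOW(S) includes $ since S is the start symbol.
FOLLOW(K): in S->h f K f, K is followed by f with FIRST {f}. Thus FOLLOW(K) = {f}.
FOLLOW(S): in K->S a c, S is followed by a c with FIRST {a}; in K->f J S, the suffix after S is empty, so FOLLOW(S) ⊇ FOLLOW(K) = {f}. Thus FOLLOW(S) = {$, a, f}.
For S -> h f K f: FIRST(h f K f) = {h}, so it goes in M[S, t] for t ∈ {h}.
For S -> c c h: FIRST(c c h) = {c}, so it goes in M[S, t] for t ∈ {c}.
For S -> λ: FIRST(λ) = {λ}, so it goes in M[S, t] for t ∈ {}; since λ ∈ FIRST, also for every t ∈ FOLLOW(S) = {$, a, f}.

S -> λ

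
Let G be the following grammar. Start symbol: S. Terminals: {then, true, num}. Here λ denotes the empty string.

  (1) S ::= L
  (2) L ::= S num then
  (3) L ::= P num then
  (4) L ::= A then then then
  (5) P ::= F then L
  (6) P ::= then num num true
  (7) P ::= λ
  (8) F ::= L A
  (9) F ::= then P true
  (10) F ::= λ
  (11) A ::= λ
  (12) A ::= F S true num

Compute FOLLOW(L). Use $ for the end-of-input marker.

FIRST(S) = {num, then}  (via L)
FIRST(L) = {num, then}  (via S num then, P num then, A then then then)
FIRST(F) = {λ, num, then}  (via L A)
FIRST(P) = {λ, num, then}  (via F then L)
FIRST(A) = {λ, num, then}  (via F S true num)
FOLLOW(S) includes $ since S is the start symbol.
FOLLOW(S): in L::=S num then, S is followed by num then with FIRST {num}; in A::=F S true num, S is followed by true num with FIRST {true}. Thus FOLLOW(S) = {$, num, true}.
FOLLOW(P): in L::=P num then, P is followed by num then with FIRST {num}; in F::=then P true, P is followed by true with FIRST {true}. Thus FOLLOW(P) = {num, true}.
FOLLOW(F): in P::=F then L, F is followed by then L with FIRST {then}; in A::=F S true num, F is followed by S true num with FIRST {num, then}. Thus FOLLOW(F) = {num, then}.
FOLLOW(L): in S::=L, the suffix after L is empty, so FOLLOW(L) ⊇ FOLLOW(S) = {$, num, true}; in P::=F then L, the suffix after L is empty, so FOLLOW(L) ⊇ FOLLOW(P) = {num, true}; in F::=L A, L is followed by A with FIRST {λ, num, then}; in F::=L A, the suffix after L is nullable, so FOLLOW(L) ⊇ FOLLOW(F) = {num, then}. Thus FOLLOW(L) = {$, num, then, true}.
FOLLOW(A): in L::=A then then then, A is followed by then then then with FIRST {then}; in F::=L A, the suffix after A is empty, so FOLLOW(A) ⊇ FOLLOW(F) = {num, then}. Thus FOLLOW(A) = {num, then}.

{$, num, then, true}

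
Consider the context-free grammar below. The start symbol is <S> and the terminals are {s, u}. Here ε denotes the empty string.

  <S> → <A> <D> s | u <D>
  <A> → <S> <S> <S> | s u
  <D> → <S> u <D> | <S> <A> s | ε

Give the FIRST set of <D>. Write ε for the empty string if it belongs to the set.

FIRST(<S>) = {s, u}  (via <A> <D> s)
FIRST(<A>) = {s, u}  (via <S> <S> <S>)
FIRST(<D>) = {ε, s, u}  (via <S> u <D>, <S> <A> s)

{ε, s, u}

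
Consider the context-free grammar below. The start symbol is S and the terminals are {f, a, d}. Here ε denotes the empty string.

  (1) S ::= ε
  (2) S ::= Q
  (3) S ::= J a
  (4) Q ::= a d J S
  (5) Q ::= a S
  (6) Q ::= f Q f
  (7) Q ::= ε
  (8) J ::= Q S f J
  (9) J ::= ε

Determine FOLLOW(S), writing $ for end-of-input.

FIRST(Q): from Q::=a d J S we get {a}; from Q::=a S we get {a}; from Q::=f Q f we get {f}; from Q::=ε we get {ε}. So FIRST(Q) = {ε, a, f}.
FIRST(S): from S::=ε we get {ε}; from S::=Q we get {ε, a, f}; from S::=J a we get {a, f}. So FIRST(S) = {ε, a, f}.
FIRST(J): from J::=Q S f J we get {a, f}; from J::=ε we get {ε}. So FIRST(J) = {ε, a, f}.
FOLLOW(S) includes $ since S is the start symbol.
FOLLOW(S): in Q::=a d J S, the suffix after S is empty, so FOLLOW(S) ⊇ FOLLOW(Q) = {$, a, f}; in Q::=a S, the suffix after S is empty, so FOLLOW(S) ⊇ FOLLOW(Q) = {$, a, f}; in J::=Q S f J, S is followed by f J with FIRST {f}. Thus FOLLOW(S) = {$, a, f}.
FOLLOW(Q): in S::=Q, the suffix after Q is empty, so FOLLOW(Q) ⊇ FOLLOW(S) = {$, a, f}; in Q::=f Q f, Q is followed by f with FIRST {f}; in J::=Q S f J, Q is followed by S f J with FIRST {a, f}. Thus FOLLOW(Q) = {$, a, f}.
FOLLOW(J): in S::=J a, J is followed by a with FIRST {a}; in Q::=a d J S, J is followed by S with FIRST {ε, a, f}; in Q::=a d J S, the suffix after J is nullable, so FOLLOW(J) ⊇ FOLLOW(Q) = {$, a, f}; in J::=Q S f J, the suffix after J is empty (adds nothing new). Thus FOLLOW(J) = {$, a, f}.

{$, a, f}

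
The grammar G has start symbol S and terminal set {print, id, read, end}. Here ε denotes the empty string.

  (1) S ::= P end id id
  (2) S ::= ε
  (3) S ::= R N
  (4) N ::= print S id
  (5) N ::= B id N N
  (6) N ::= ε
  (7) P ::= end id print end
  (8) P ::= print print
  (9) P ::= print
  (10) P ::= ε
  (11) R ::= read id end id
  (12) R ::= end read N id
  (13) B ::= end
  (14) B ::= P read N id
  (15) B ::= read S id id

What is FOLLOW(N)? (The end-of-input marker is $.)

{$, end, id, print, read}

FIRST(P): from P::=end id print end we get {end}; from P::=print print we get {print}; from P::=print we get {print}; from P::=ε we get {ε}. So FIRST(P) = {ε, end, print}.
FIRST(R): from R::=read id end id we get {read}; from R::=end read N id we get {end}. So FIRST(R) = {end, read}.
FIRST(S): from S::=P end id id we get {end, print}; from S::=ε we get {ε}; from S::=R N we get {end, read}. So FIRST(S) = {ε, end, print, read}.
FIRST(B): from B::=end we get {end}; from B::=P read N id we get {end, print, read}; from B::=read S id id we get {read}. So FIRST(B) = {end, print, read}.
FIRST(N): from N::=print S id we get {print}; from N::=B id N N we get {end, print, read}; from N::=ε we get {ε}. So FIRST(N) = {ε, end, print, read}.
FOLLOW(S) includes $ since S is the start symbol.
FOLLOW(S): in N::=print S id, S is followed by id with FIRST {id}; in B::=read S id id, S is followed by id id with FIRST {id}. Thus FOLLOW(S) = {$, id}.
FOLLOW(N): in S::=R N, the suffix after N is empty, so FOLLOW(N) ⊇ FOLLOW(S) = {$, id}; in N::=B id N N (occurrence 1), N is followed by N with FIRST {ε, end, print, read}; in N::=B id N N (occurrence 1), the suffix after N is nullable (adds nothing new); in N::=B id N N (occurrence 2), the suffix after N is empty (adds nothing new); in R::=end read N id, N is followed by id with FIRST {id}; in B::=P read N id, N is followed by id with FIRST {id}. Thus FOLLOW(N) = {$, end, id, print, read}.
FOLLOW(P): in S::=P end id id, P is followed by end id id with FIRST {end}; in B::=P read N id, P is followed by read N id with FIRST {read}. Thus FOLLOW(P) = {end, read}.
FOLLOW(R): in S::=R N, R is followed by N with FIRST {ε, end, print, read}; in S::=R N, the suffix after R is nullable, so FOLLOW(R) ⊇ FOLLOW(S) = {$, id}. Thus FOLLOW(R) = {$, end, id, print, read}.
FOLLOW(B): in N::=B id N N, B is followed by id N N with FIRST {id}. Thus FOLLOW(B) = {id}.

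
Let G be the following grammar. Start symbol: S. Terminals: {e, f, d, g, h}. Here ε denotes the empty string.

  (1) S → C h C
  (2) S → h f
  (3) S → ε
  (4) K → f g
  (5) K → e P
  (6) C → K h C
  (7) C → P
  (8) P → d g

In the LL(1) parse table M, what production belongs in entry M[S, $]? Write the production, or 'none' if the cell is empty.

FIRST(K) = {e, f}
FIRST(P) = {d}
FIRST(C) = {d, e, f}  (via K h C, P)
FIRST(S) = {ε, d, e, f, h}  (via C h C)
FOLLOW(S) includes $ since S is the start symbol.
FOLLOW(S): S appears on no right-hand side. Thus FOLLOW(S) = {$}.
For S → C h C: FIRST(C h C) = {d, e, f}, so it goes in M[S, t] for t ∈ {d, e, f}.
For S → h f: FIRST(h f) = {h}, so it goes in M[S, t] for t ∈ {h}.
For S → ε: FIRST(ε) = {ε}, so it goes in M[S, t] for t ∈ {}; since ε ∈ FIRST, also for every t ∈ FOLLOW(S) = {$}.

S → ε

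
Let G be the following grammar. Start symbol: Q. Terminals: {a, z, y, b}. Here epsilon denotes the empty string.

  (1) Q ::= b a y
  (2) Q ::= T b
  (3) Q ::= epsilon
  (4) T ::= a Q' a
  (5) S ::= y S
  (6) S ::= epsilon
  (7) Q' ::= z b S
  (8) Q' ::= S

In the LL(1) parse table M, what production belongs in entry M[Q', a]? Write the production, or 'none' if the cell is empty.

FIRST(T): from T::=a Q' a we get {a}. So FIRST(T) = {a}.
FIRST(S): from S::=y S we get {y}; from S::=epsilon we get {epsilon}. So FIRST(S) = {epsilon, y}.
FIRST(Q): from Q::=b a y we get {b}; from Q::=T b we get {a}; from Q::=epsilon we get {epsilon}. So FIRST(Q) = {epsilon, a, b}.
FIRST(Q'): from Q'::=z b S we get {z}; from Q'::=S we get {epsilon, y}. So FIRST(Q') = {epsilon, y, z}.
FOLLOW(Q) includes $ since Q is the start symbol.
FOLLOW(Q'): in T::=a Q' a, Q' is followed by a with FIRST {a}. Thus FOLLOW(Q') = {a}.
For Q' ::= z b S: FIRST(z b S) = {z}, so it goes in M[Q', t] for t ∈ {z}.
For Q' ::= S: FIRST(S) = {epsilon, y}, so it goes in M[Q', t] for t ∈ {y}; since epsilon ∈ FIRST, also for every t ∈ FOLLOW(Q') = {a}.

Q' ::= S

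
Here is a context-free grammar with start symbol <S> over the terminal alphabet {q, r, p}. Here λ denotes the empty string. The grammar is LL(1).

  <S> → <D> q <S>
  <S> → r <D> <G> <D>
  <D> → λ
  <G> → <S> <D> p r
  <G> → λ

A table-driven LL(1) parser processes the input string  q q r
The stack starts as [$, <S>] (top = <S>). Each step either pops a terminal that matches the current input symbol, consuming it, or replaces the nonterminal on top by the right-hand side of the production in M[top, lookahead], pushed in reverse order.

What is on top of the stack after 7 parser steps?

     Stack        Input    Action
  1  $ <S>        q q r $  expand <S> → <D> q <S>
  2  $ <S> q <D>  q q r $  expand <D> → λ
  3  $ <S> q      q q r $  match q
  4  $ <S>        q r $    expand <S> → <D> q <S>
  5  $ <S> q <D>  q r $    expand <D> → λ
  6  $ <S> q      q r $    match q
  7  $ <S>        r $      expand <S> → r <D> <G> <D>
Stack after step 7: $ <D> <G> <D> r (top = r).

r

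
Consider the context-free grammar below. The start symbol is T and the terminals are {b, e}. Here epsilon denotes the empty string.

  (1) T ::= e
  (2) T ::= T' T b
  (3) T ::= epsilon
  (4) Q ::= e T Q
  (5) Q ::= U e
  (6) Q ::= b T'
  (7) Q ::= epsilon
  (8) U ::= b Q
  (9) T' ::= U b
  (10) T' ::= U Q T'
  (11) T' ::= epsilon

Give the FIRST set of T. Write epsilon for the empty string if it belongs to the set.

{epsilon, b, e}

FIRST(U): from U::=b Q we get {b}. So FIRST(U) = {b}.
FIRST(Q): from Q::=e T Q we get {e}; from Q::=U e we get {b}; from Q::=b T' we get {b}; from Q::=epsilon we get {epsilon}. So FIRST(Q) = {epsilon, b, e}.
FIRST(T'): from T'::=U b we get {b}; from T'::=U Q T' we get {b}; from T'::=epsilon we get {epsilon}. So FIRST(T') = {epsilon, b}.
FIRST(T): from T::=e we get {e}; from T::=T' T b we get {b, e}; from T::=epsilon we get {epsilon}. So FIRST(T) = {epsilon, b, e}.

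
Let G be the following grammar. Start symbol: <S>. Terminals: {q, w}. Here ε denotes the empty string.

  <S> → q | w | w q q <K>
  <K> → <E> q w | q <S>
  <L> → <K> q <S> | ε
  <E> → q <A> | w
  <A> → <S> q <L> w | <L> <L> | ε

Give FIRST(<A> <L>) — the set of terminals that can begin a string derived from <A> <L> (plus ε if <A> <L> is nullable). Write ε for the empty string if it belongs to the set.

FIRST(<S>) = {q, w}
FIRST(<E>) = {q, w}
FIRST(<K>) = {q, w}  (via <E> q w)
FIRST(<L>) = {ε, q, w}  (via <K> q <S>)
FIRST(<A>) = {ε, q, w}  (via <S> q <L> w, <L> <L>)
FIRST(<A> <L>): take FIRST of each symbol in turn, carrying on past any symbol whose FIRST contains ε; result {ε, q, w}.

{ε, q, w}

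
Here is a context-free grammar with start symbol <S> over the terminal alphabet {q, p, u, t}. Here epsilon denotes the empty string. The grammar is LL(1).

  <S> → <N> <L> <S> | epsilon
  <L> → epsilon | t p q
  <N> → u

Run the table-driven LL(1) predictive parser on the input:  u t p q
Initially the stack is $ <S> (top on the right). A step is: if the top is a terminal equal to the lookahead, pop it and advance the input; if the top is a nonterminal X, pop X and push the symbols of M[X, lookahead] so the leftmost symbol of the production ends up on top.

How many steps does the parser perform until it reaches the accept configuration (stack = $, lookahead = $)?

     Stack          Input      Action
  1  $ <S>          u t p q $  expand <S> → <N> <L> <S>
  2  $ <S> <L> <N>  u t p q $  expand <N> → u
  3  $ <S> <L> u    u t p q $  match u
  4  $ <S> <L>      t p q $    expand <L> → t p q
  5  $ <S> q p t    t p q $    match t
  6  $ <S> q p      p q $      match p
  7  $ <S> q        q $        match q
  8  $ <S>          $          expand <S> → epsilon
Accept reached after 8 steps.

8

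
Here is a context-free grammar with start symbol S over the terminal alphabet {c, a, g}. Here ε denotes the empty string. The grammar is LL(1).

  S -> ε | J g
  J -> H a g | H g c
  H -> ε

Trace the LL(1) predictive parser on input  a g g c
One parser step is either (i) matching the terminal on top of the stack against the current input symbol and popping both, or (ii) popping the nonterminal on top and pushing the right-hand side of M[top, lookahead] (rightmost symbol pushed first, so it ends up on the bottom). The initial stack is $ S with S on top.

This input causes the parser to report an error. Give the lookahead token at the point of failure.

c

step 1: stack=$ S  input=a g g c $  — expand S -> J g
step 2: stack=$ g J  input=a g g c $  — expand J -> H a g
step 3: stack=$ g g a H  input=a g g c $  — expand H -> ε
step 4: stack=$ g g a  input=a g g c $  — match a
step 5: stack=$ g g  input=g g c $  — match g
step 6: stack=$ g  input=g c $  — match g
step 7: stack=$  input=c $  — error: stack empty but input remains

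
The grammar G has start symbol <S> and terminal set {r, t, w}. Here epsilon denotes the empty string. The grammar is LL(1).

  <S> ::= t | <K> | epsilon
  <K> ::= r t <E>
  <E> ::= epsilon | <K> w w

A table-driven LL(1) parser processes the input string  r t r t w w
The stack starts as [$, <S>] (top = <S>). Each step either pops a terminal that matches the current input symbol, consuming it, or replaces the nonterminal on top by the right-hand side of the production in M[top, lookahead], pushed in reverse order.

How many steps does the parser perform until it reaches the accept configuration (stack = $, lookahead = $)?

11

      Stack          Input          Action
   1  $ <S>          r t r t w w $  expand <S> ::= <K>
   2  $ <K>          r t r t w w $  expand <K> ::= r t <E>
   3  $ <E> t r      r t r t w w $  match r
   4  $ <E> t        t r t w w $    match t
   5  $ <E>          r t w w $      expand <E> ::= <K> w w
   6  $ w w <K>      r t w w $      expand <K> ::= r t <E>
   7  $ w w <E> t r  r t w w $      match r
   8  $ w w <E> t    t w w $        match t
   9  $ w w <E>      w w $          expand <E> ::= epsilon
  10  $ w w          w w $          match w
  11  $ w            w $            match w
Accept reached after 11 steps.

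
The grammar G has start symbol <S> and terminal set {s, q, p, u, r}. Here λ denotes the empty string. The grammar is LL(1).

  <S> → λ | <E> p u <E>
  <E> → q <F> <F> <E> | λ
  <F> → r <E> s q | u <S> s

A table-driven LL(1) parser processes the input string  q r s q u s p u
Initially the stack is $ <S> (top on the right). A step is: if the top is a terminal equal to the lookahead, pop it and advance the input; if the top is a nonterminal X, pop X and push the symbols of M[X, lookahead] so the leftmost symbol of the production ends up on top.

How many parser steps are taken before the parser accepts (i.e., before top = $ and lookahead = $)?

      Stack                        Input              Action
   1  $ <S>                        q r s q u s p u $  expand <S> → <E> p u <E>
   2  $ <E> u p <E>                q r s q u s p u $  expand <E> → q <F> <F> <E>
   3  $ <E> u p <E> <F> <F> q      q r s q u s p u $  match q
   4  $ <E> u p <E> <F> <F>        r s q u s p u $    expand <F> → r <E> s q
   5  $ <E> u p <E> <F> q s <E> r  r s q u s p u $    match r
   6  $ <E> u p <E> <F> q s <E>    s q u s p u $      expand <E> → λ
   7  $ <E> u p <E> <F> q s        s q u s p u $      match s
   8  $ <E> u p <E> <F> q          q u s p u $        match q
   9  $ <E> u p <E> <F>            u s p u $          expand <F> → u <S> s
  10  $ <E> u p <E> s <S> u        u s p u $          match u
  11  $ <E> u p <E> s <S>          s p u $            expand <S> → λ
  12  $ <E> u p <E> s              s p u $            match s
  13  $ <E> u p <E>                p u $              expand <E> → λ
  14  $ <E> u p                    p u $              match p
  15  $ <E> u                      u $                match u
  16  $ <E>                        $                  expand <E> → λ
Accept reached after 16 steps.

16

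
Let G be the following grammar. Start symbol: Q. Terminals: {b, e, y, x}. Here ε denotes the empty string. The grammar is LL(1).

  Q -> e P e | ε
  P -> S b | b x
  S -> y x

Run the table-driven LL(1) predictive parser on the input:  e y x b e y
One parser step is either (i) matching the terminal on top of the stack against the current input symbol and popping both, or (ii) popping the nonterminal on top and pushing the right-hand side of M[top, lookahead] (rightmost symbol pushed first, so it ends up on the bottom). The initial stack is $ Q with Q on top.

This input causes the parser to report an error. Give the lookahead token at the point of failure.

step 1: stack=$ Q  input=e y x b e y $  — expand Q -> e P e
step 2: stack=$ e P e  input=e y x b e y $  — match e
step 3: stack=$ e P  input=y x b e y $  — expand P -> S b
step 4: stack=$ e b S  input=y x b e y $  — expand S -> y x
step 5: stack=$ e b x y  input=y x b e y $  — match y
step 6: stack=$ e b x  input=x b e y $  — match x
step 7: stack=$ e b  input=b e y $  — match b
step 8: stack=$ e  input=e y $  — match e
step 9: stack=$  input=y $  — error: stack empty but input remains

y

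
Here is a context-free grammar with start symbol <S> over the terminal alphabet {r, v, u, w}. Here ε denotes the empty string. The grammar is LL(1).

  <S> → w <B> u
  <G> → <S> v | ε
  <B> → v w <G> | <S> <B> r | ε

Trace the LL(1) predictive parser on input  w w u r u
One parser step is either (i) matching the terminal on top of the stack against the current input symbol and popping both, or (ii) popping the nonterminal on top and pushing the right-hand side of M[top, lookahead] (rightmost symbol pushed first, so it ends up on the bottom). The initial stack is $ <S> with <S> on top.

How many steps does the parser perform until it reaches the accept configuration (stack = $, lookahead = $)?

10

step 1: stack=$ <S>  input=w w u r u $  — expand <S> → w <B> u
step 2: stack=$ u <B> w  input=w w u r u $  — match w
step 3: stack=$ u <B>  input=w u r u $  — expand <B> → <S> <B> r
step 4: stack=$ u r <B> <S>  input=w u r u $  — expand <S> → w <B> u
step 5: stack=$ u r <B> u <B> w  input=w u r u $  — match w
step 6: stack=$ u r <B> u <B>  input=u r u $  — expand <B> → ε
step 7: stack=$ u r <B> u  input=u r u $  — match u
step 8: stack=$ u r <B>  input=r u $  — expand <B> → ε
step 9: stack=$ u r  input=r u $  — match r
step 10: stack=$ u  input=u $  — match u
Accept reached after 10 steps.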